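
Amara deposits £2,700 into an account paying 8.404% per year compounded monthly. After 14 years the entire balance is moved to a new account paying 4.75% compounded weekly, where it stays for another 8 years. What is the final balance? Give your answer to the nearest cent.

£12,750.08

After 14 years at 8.404%: 2,700 × 3.229925959 ≈ 8,720.8001.
Then 8 years at 4.75%: 8,720.8001 × 1.4620309751 ≈ 12,750.0799.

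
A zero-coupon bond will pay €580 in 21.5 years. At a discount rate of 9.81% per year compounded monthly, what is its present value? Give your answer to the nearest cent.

Periodic rate = 9.81%/12 = 0.008175; 258 periods.
P = 580/(1 + 0.008175)^258 ≈ 580/8.17087129 ≈ 70.9839.

€70.98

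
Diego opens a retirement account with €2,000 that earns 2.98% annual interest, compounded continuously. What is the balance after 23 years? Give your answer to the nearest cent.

€3,969.13

A = P·e^(rt) = 2,000·e^(0.0298·23) = 2,000·e^0.6854.
e^0.6854 ≈ 1.984565503, so A ≈ 3,969.1310.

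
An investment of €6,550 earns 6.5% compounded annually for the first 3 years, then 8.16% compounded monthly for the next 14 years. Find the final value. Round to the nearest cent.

€24,702.95

Phase 1: 6,550·(1 + 0.065)^3 ≈ 7,912.0700.
Phase 2: 7,912.0700·(1 + 0.0068)^168 ≈ 24,702.9534.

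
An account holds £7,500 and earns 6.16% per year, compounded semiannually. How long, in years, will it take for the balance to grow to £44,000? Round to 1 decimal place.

We need (1 + 0.0308)^(2t) = 5.8667, so 2t = ln 5.8667 / ln 1.0308 ≈ 58.3245.
t ≈ 58.3245/2 = 29.1623 years.

29.2 years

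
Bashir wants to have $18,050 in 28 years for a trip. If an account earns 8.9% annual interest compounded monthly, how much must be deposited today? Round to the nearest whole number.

$1,507

Periodic rate = 8.9%/12 = 0.00741667; 336 periods.
P = 18,050/(1 + 0.089/12)^336 ≈ 18,050/11.974797981 ≈ 1,507.3323.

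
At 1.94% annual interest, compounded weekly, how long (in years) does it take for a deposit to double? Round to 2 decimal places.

(1 + 0.000373077)^(52t) = 2.
52t = ln 2 / ln(1 + 0.000373077) ≈ 0.69315/0.000373007 ≈ 1858.2668.
t ≈ 35.7359.

35.74 years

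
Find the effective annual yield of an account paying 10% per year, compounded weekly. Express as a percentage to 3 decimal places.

10.506%

One year is 52 periods at 0.00192308 each: (1 + 0.00192308)^52 ≈ 1.105065.
EAR = 1.105065 − 1 ≈ 10.50648%.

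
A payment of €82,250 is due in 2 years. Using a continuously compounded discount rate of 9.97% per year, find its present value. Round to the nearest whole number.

P = A·e^(−rt) = 82,250·e^(−0.1994).
e^(−0.1994) ≈ 0.81922213893, so P ≈ 67,381.0209.

€67,381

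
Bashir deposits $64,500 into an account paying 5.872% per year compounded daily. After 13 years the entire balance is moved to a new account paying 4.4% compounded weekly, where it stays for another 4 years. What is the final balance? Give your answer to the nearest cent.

$164,990.75

Phase 1: 64,500·(1 + 0.05872/365)^4745 ≈ 138,374.5068.
Phase 2: 138,374.5068·(1 + 0.044/52)^208 ≈ 164,990.7493.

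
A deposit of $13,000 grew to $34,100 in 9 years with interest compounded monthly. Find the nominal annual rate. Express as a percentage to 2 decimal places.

The 108-period growth factor is 34,100/13,000 = 2.62308.
r/12 = 2.62308^(1/108) − 1 ≈ 0.00896913, so r ≈ 12·0.00896913 = 10.76296%.

10.76%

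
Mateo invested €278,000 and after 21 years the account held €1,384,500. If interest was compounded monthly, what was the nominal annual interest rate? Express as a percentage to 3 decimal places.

7.670%

(1 + r/12)^252 = 1,384,500/278,000 = 4.98022.
1 + r/12 = 4.98022^(1/252) ≈ 1.006391, so r/12 ≈ 0.00639126.
r ≈ 12·0.00639126 = 7.66952%.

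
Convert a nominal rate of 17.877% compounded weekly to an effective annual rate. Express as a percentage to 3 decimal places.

EAR = (1 + 17.877%/52)^52 − 1 = (1 + 0.00343788)^52 − 1.
(1 + 0.00343788)^52 ≈ 1.195379, so EAR ≈ 19.53791%.

19.538%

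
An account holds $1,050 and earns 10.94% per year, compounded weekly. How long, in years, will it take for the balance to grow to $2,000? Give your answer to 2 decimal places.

5.90 years

We need (1 + 0.00210385)^(52t) = 1.9048, so 52t = ln 1.9048 / ln 1.002104 ≈ 306.5978.
t ≈ 306.5978/52 = 5.8961 years.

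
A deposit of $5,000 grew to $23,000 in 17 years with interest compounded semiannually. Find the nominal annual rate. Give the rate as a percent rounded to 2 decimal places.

9.18%

(1 + r/2)^34 = 23,000/5,000 = 4.6.
1 + r/2 = 4.6^(1/34) ≈ 1.045907, so r/2 ≈ 0.0459065.
r ≈ 2·0.0459065 = 9.18131%.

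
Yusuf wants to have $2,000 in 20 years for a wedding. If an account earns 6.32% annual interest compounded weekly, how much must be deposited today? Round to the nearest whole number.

Growth factor = (1 + 0.0632/52)^1040 ≈ 3.536835846.
P = 2,000/3.536835846 ≈ 565.4772.

$565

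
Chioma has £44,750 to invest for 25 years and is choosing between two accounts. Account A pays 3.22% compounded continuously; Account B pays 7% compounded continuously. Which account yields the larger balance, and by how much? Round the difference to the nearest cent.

Account A growth factor: e^(0.0322·25) = e^0.805 ≈ 2.23669649882; balance ≈ 100,092.1683.
Account B growth factor: e^(0.07·25) = e^1.75 ≈ 5.75460267601; balance ≈ 257,518.4698.
Account B is larger by 157,426.3014.

Account B, by £157,426.30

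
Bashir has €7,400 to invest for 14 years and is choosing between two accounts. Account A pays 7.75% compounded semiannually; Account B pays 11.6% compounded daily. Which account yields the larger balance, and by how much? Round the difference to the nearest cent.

Account A growth factor: (1 + 0.03875)^28 ≈ 2.8994059792; balance ≈ 21,455.6042.
Account B growth factor: (1 + 0.116/365)^5110 ≈ 5.0720343743; balance ≈ 37,533.0544.
Account B is larger by 16,077.4501.

Account B, by €16,077.45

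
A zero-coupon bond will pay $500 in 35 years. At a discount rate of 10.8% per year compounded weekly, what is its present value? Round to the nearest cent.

$11.46

Growth factor = (1 + 0.108/52)^1820 ≈ 43.6446209.
P = 500/43.6446209 ≈ 11.4562.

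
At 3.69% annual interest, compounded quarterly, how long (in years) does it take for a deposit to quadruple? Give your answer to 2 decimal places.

37.74 years

(1 + 0.009225)^(4t) = 4.
4t = ln 4 / ln(1 + 0.009225) ≈ 1.3863/0.00918271 ≈ 150.9679.
t ≈ 37.7420.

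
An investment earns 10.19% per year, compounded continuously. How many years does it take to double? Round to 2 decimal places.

6.80 years

e^(0.1019t) = 2, so 0.1019t = ln 2 ≈ 0.69315.
t ≈ 0.69315/0.1019 ≈ 6.8022.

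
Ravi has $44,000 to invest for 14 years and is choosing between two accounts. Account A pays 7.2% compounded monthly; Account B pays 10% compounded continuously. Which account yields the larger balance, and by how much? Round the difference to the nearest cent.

A: (1 + 0.006)^168 ≈ 2.7318746044, so 44,000 × 2.7318746044 ≈ 120,202.4826.
B: e^(0.1·14) = e^1.4 ≈ 4.05519996684, so 44,000 × 4.05519996684 ≈ 178,428.7985.
Difference ≈ 58,226.3159 in favor of B.

Account B, by $58,226.32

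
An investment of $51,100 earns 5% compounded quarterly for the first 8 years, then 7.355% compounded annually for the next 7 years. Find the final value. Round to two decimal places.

Phase 1: 51,100·(1 + 0.0125)^32 ≈ 76,043.4690.
Phase 2: 76,043.4690·(1 + 0.07355)^7 ≈ 124,973.4774.

$124,973.48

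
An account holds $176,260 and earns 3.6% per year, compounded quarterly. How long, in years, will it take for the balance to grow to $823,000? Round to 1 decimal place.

43.0 years

(1 + 0.009)^(4t) = 823,000/176,260 = 4.6692.
4t·ln(1 + 0.009) = ln(4.6692); 4t = 1.541/0.00895974 ≈ 171.9911.
t ≈ 42.9978 years.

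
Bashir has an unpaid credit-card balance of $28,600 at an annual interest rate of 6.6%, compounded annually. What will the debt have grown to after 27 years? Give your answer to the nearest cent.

Annual rate = 6.6% = 0.066; years = 27.
A = 28,600·(1 + 0.066)^27 ≈ 28,600·5.61622536536 ≈ 160,624.0454.

$160,624.05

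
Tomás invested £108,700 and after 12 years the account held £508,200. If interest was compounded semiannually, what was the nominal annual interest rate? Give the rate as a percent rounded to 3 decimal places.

13.274%

The 24-period growth factor is 508,200/108,700 = 4.67525.
r/2 = 4.67525^(1/24) − 1 ≈ 0.0663715, so r ≈ 2·0.0663715 = 13.27431%.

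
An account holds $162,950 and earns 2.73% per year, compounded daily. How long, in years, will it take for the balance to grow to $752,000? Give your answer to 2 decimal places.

56.02 years

We need (1 + 0.0000747945)^(365t) = 4.6149, so 365t = ln 4.6149 / ln 1.000075 ≈ 20447.3549.
t ≈ 20447.3549/365 = 56.0202 years.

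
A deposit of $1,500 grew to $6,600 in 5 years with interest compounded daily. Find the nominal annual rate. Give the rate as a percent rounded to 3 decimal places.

The 1825-period growth factor is 6,600/1,500 = 4.4.
r/365 = 4.4^(1/1825) − 1 ≈ 0.000812168, so r ≈ 365·0.000812168 = 29.64412%.

29.644%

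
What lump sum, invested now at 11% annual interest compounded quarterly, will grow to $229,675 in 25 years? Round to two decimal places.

$15,238.09

Growth factor = (1 + 0.0275)^100 ≈ 15.0724223383.
P = 229,675/15.0724223383 ≈ 15,238.0948.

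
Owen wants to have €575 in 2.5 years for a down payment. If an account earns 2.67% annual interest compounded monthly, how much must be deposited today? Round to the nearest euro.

Growth factor = (1 + 0.002225)^30 ≈ 1.06894892.
P = 575/1.06894892 ≈ 537.9116.

€538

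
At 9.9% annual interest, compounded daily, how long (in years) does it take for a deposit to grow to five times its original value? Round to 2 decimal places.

16.26 years

(1 + 0.000271233)^(365t) = 5.
365t = ln 5 / ln(1 + 0.000271233) ≈ 1.6094/0.000271196 ≈ 5934.5909.
t ≈ 16.2592.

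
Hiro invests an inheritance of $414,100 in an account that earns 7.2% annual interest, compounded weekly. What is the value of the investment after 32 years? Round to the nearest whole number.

Growth factor = (1 + 0.072/52)^1664 ≈ 9.998213168999.
A ≈ 414,100 × 9.998213168999 ≈ 4,140,260.0733.

$4,140,260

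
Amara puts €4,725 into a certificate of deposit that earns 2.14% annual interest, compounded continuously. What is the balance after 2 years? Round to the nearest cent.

A = P·e^(rt) = 4,725·e^(0.0214·2) = 4,725·e^0.0428.
e^0.0428 ≈ 1.043729128, so A ≈ 4,931.6201.

€4,931.62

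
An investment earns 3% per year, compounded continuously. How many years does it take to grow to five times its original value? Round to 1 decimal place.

e^(0.03t) = 5, so 0.03t = ln 5 ≈ 1.6094.
t ≈ 1.6094/0.03 ≈ 53.6479.

53.6 years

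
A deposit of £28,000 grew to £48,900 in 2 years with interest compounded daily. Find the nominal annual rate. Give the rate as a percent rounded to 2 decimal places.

(1 + r/365)^730 = 48,900/28,000 = 1.74643.
1 + r/365 = 1.74643^(1/730) ≈ 1.000764, so r/365 ≈ 0.00076409.
r ≈ 365·0.00076409 = 27.88929%.

27.89%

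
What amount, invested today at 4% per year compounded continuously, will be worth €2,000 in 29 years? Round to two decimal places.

€626.97

P = A·e^(−rt) = 2,000·e^(−1.16).
e^(−1.16) ≈ 0.3134861809, so P ≈ 626.9724.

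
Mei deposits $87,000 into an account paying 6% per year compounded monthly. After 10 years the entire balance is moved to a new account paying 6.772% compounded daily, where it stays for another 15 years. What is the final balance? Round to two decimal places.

$437,081.15

Phase 1: 87,000·(1 + 0.005)^120 ≈ 158,287.5159.
Phase 2: 158,287.5159·(1 + 0.06772/365)^5475 ≈ 437,081.1513.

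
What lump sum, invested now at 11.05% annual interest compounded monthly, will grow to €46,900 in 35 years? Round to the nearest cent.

€998.22

Growth factor = (1 + 0.1105/12)^420 ≈ 46.983757122.
P = 46,900/46.983757122 ≈ 998.2173.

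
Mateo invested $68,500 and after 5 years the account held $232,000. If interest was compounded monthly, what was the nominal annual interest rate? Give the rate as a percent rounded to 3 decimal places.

24.648%

The 60-period growth factor is 232,000/68,500 = 3.38686.
r/12 = 3.38686^(1/60) − 1 ≈ 0.0205398, so r ≈ 12·0.0205398 = 24.64779%.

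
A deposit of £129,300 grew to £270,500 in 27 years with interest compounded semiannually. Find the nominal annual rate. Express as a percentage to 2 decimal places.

The 54-period growth factor is 270,500/129,300 = 2.09203.
r/2 = 2.09203^(1/54) − 1 ≈ 0.0137631, so r ≈ 2·0.0137631 = 2.75261%.

2.75%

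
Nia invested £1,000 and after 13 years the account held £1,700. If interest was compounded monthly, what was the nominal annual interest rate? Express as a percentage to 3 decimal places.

4.089%

The 156-period growth factor is 1,700/1,000 = 1.7.
r/12 = 1.7^(1/156) − 1 ≈ 0.00340725, so r ≈ 12·0.00340725 = 4.08871%.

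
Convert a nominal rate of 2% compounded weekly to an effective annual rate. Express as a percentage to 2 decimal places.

EAR = (1 + 2%/52)^52 − 1 = (1 + 0.000384615)^52 − 1.
(1 + 0.000384615)^52 ≈ 1.020197, so EAR ≈ 2.01974%.

2.02%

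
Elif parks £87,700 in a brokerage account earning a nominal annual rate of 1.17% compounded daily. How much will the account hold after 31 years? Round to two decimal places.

Periodic rate = 1.17%/365 = 0.0000320548; periods = 365·31 = 11315.
A = 87,700·(1 + 0.0117/365)^11315 ≈ 87,700·1.43719627871 ≈ 126,042.1136.

£126,042.11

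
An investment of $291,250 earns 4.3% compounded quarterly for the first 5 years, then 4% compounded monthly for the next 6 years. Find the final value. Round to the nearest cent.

$458,351.10

Phase 1: 291,250·(1 + 0.01075)^20 ≈ 360,695.6744.
Phase 2: 360,695.6744·(1 + 0.04/12)^72 ≈ 458,351.0991.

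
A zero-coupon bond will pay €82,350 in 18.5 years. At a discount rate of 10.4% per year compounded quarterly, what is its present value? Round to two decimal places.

Growth factor = (1 + 0.026)^74 ≈ 6.6819727072.
P = 82,350/6.6819727072 ≈ 12,324.2048.

€12,324.20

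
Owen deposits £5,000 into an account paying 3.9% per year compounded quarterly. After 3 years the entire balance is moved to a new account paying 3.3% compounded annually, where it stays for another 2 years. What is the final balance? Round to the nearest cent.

£5,994.28

After 3 years at 3.9%: 5,000 × 1.123482578 ≈ 5,617.4129.
Then 2 years at 3.3%: 5,617.4129 × 1.067089 ≈ 5,994.2795.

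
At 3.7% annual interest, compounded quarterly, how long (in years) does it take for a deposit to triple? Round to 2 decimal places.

(1 + 0.00925)^(4t) = 3.
4t = ln 3 / ln(1 + 0.00925) ≈ 1.0986/0.00920748 ≈ 119.3174.
t ≈ 29.8293.

29.83 years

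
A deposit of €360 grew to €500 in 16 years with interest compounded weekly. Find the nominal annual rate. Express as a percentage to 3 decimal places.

The 832-period growth factor is 500/360 = 1.38889.
r/52 = 1.38889^(1/832) − 1 ≈ 0.000394915, so r ≈ 52·0.000394915 = 2.05356%.

2.054%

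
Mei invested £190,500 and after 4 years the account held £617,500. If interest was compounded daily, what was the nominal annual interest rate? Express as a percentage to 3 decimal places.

29.413%

The 1460-period growth factor is 617,500/190,500 = 3.24147.
r/365 = 3.24147^(1/1460) − 1 ≈ 0.000805822, so r ≈ 365·0.000805822 = 29.41252%.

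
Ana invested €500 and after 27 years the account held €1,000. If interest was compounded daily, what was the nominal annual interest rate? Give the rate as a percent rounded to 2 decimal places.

The 9855-period growth factor is 1,000/500 = 2.
r/365 = 2^(1/9855) − 1 ≈ 0.000070337, so r ≈ 365·0.000070337 = 2.56730%.

2.57%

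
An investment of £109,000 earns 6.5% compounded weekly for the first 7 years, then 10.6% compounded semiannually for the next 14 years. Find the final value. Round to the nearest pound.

£729,292

Phase 1: 109,000·(1 + 0.00125)^364 ≈ 171,754.0899.
Phase 2: 171,754.0899·(1 + 0.053)^28 ≈ 729,292.0523.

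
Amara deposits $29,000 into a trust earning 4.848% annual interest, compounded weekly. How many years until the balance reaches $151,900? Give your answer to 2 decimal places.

34.17 years

We need (1 + 0.000932308)^(52t) = 5.2379, so 52t = ln 5.2379 / ln 1.000932 ≈ 1776.9867.
t ≈ 1776.9867/52 = 34.1728 years.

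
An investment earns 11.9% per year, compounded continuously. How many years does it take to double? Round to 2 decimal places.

5.82 years

e^(0.119t) = 2, so 0.119t = ln 2 ≈ 0.69315.
t ≈ 0.69315/0.119 ≈ 5.8248.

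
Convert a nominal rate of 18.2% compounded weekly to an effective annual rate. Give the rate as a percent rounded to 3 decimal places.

EAR = (1 + 18.2%/52)^52 − 1 = (1 + 0.0035)^52 − 1.
(1 + 0.0035)^52 ≈ 1.199233, so EAR ≈ 19.92331%.

19.923%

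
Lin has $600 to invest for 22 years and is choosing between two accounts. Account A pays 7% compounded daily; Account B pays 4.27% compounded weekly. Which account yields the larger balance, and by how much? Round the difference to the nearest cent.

Account A, by $1,263.87

A: (1 + 0.07/365)^8030 ≈ 4.663901584, so 600 × 4.663901584 ≈ 2,798.3410.
B: (1 + 0.0427/52)^1144 ≈ 2.557459838, so 600 × 2.557459838 ≈ 1,534.4759.
Difference ≈ 1,263.8650 in favor of A.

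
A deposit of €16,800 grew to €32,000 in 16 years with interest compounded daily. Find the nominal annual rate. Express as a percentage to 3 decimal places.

4.027%

The 5840-period growth factor is 32,000/16,800 = 1.90476.
r/365 = 1.90476^(1/5840) − 1 ≈ 0.000110341, so r ≈ 365·0.000110341 = 4.02745%.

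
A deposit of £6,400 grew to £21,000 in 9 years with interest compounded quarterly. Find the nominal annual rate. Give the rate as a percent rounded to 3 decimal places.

13.423%

(1 + r/4)^36 = 21,000/6,400 = 3.28125.
1 + r/4 = 3.28125^(1/36) ≈ 1.033557, so r/4 ≈ 0.033557.
r ≈ 4·0.033557 = 13.42279%.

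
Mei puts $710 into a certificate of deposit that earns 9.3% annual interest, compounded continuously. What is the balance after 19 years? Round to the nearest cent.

A = P·e^(rt) = 710·e^(0.093·19) = 710·e^1.767.
e^1.767 ≈ 5.853267194, so A ≈ 4,155.8197.

$4,155.82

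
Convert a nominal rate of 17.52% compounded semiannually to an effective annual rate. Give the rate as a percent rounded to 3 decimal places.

18.287%

EAR = (1 + 17.52%/2)^2 − 1 = (1 + 0.0876)^2 − 1.
(1 + 0.0876)^2 ≈ 1.182874, so EAR ≈ 18.28738%.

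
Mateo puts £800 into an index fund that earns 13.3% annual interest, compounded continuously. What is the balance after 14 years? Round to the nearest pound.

A = P·e^(rt) = 800·e^(0.133·14) = 800·e^1.862.
e^1.862 ≈ 6.436597101, so A ≈ 5,149.2777.

£5,149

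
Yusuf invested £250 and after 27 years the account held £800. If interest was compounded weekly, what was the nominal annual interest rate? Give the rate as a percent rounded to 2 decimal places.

4.31%

(1 + r/52)^1404 = 800/250 = 3.2.
1 + r/52 = 3.2^(1/1404) ≈ 1.000829, so r/52 ≈ 0.000828798.
r ≈ 52·0.000828798 = 4.30975%.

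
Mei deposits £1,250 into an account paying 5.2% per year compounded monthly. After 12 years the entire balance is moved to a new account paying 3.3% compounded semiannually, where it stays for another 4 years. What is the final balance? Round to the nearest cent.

After 12 years at 5.2%: 1,250 × 1.863864263 ≈ 2,329.8303.
Then 4 years at 3.3%: 2,329.8303 × 1.139879816 ≈ 2,655.7266.

£2,655.73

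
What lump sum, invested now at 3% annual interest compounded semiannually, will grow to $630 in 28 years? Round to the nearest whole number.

$274

Periodic rate = 3%/2 = 0.015; 56 periods.
P = 630/(1 + 0.015)^56 ≈ 630/2.30196314 ≈ 273.6794.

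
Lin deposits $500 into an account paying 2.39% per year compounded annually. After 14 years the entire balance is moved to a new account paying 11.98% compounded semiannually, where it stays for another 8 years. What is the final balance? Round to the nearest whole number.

Phase 1: 500·(1 + 0.0239)^14 ≈ 695.9461.
Phase 2: 695.9461·(1 + 0.0599)^16 ≈ 1,765.2811.

$1,765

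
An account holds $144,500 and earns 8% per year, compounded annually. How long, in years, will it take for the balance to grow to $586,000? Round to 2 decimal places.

18.19 years

(1 + 0.08)^t = 586,000/144,500 = 4.0554.
t·ln(1 + 0.08) = ln(4.0554); t = 1.4/0.076961 ≈ 18.1915.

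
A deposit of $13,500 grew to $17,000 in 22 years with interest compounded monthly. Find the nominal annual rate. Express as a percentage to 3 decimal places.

1.048%

(1 + r/12)^264 = 17,000/13,500 = 1.25926.
1 + r/12 = 1.25926^(1/264) ≈ 1.000874, so r/12 ≈ 0.000873577.
r ≈ 12·0.000873577 = 1.04829%.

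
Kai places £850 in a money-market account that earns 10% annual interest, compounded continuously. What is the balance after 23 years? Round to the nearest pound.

£8,478

A = P·e^(rt) = 850·e^(0.1·23) = 850·e^2.3.
e^2.3 ≈ 9.974182455, so A ≈ 8,478.0551.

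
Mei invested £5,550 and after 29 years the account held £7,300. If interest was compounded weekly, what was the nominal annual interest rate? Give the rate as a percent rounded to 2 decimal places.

(1 + r/52)^1508 = 7,300/5,550 = 1.31532.
1 + r/52 = 1.31532^(1/1508) ≈ 1.000182, so r/52 ≈ 0.000181765.
r ≈ 52·0.000181765 = 0.94518%.

0.95%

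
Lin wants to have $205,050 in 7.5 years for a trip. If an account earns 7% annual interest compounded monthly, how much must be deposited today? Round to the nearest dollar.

Growth factor = (1 + 0.07/12)^90 ≈ 1.68788232139.
P = 205,050/1.68788232139 ≈ 121,483.5877.

$121,484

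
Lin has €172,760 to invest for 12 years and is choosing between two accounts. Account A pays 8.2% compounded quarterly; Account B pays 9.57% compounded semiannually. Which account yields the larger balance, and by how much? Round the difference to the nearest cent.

Account B, by €72,841.97

A: (1 + 0.0205)^48 ≈ 2.64864915408, so 172,760 × 2.64864915408 ≈ 457,580.6279.
B: (1 + 0.04785)^24 ≈ 3.07028595193, so 172,760 × 3.07028595193 ≈ 530,422.6011.
Difference ≈ 72,841.9732 in favor of B.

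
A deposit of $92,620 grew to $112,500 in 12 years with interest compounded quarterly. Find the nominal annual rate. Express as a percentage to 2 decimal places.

1.62%

The 48-period growth factor is 112,500/92,620 = 1.21464.
r/4 = 1.21464^(1/48) − 1 ≈ 0.00405922, so r ≈ 4·0.00405922 = 1.62369%.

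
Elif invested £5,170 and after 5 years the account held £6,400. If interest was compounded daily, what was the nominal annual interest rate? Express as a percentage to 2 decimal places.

The 1825-period growth factor is 6,400/5,170 = 1.23791.
r/365 = 1.23791^(1/1825) − 1 ≈ 0.000116952, so r ≈ 365·0.000116952 = 4.26876%.

4.27%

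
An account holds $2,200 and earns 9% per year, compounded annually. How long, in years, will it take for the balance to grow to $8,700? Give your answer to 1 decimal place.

16.0 years

(1 + 0.09)^t = 8,700/2,200 = 3.9545.
t·ln(1 + 0.09) = ln(3.9545); t = 1.3749/0.0861777 ≈ 15.9538.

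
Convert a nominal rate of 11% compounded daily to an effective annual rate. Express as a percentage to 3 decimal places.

11.626%

EAR = (1 + 11%/365)^365 − 1 = (1 + 0.00030137)^365 − 1.
(1 + 0.00030137)^365 ≈ 1.11626, so EAR ≈ 11.62596%.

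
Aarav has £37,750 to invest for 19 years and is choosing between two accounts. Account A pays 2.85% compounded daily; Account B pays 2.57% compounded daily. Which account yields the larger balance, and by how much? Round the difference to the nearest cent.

Account A growth factor: (1 + 0.0285/365)^6935 ≈ 1.7185464741; balance ≈ 64,875.1294.
Account B growth factor: (1 + 0.0257/365)^6935 ≈ 1.6295156281; balance ≈ 61,514.2150.
Account A is larger by 3,360.9144.

Account A, by £3,360.91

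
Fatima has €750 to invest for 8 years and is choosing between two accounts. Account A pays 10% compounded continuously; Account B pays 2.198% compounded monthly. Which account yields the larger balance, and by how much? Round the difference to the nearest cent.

Account A, by €775.11

A: e^(0.1·8) = e^0.8 ≈ 2.225540928, so 750 × 2.225540928 ≈ 1,669.1557.
B: (1 + 0.02198/12)^96 ≈ 1.19205553, so 750 × 1.19205553 ≈ 894.0417.
Difference ≈ 775.1140 in favor of A.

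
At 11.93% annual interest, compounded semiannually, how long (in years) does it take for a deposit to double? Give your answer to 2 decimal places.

(1 + 0.05965)^(2t) = 2.
2t = ln 2 / ln(1 + 0.05965) ≈ 0.69315/0.0579387 ≈ 11.9635.
t ≈ 5.9817.

5.98 years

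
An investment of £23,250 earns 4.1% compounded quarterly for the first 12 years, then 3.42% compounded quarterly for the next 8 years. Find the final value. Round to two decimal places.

£49,811.09

Phase 1: 23,250·(1 + 0.01025)^48 ≈ 37,932.2142.
Phase 2: 37,932.2142·(1 + 0.00855)^32 ≈ 49,811.0933.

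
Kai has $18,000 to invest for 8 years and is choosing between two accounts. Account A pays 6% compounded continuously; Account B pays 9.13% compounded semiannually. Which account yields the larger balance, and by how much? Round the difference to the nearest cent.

Account B, by $7,677.30

Account A growth factor: e^(0.06·8) = e^0.48 ≈ 1.6160744022; balance ≈ 29,089.3392.
Account B growth factor: (1 + 0.04565)^16 ≈ 2.0425912571; balance ≈ 36,766.6426.
Account B is larger by 7,677.3034.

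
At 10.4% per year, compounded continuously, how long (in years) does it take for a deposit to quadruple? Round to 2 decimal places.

13.33 years

e^(0.104t) = 4, so 0.104t = ln 4 ≈ 1.3863.
t ≈ 1.3863/0.104 ≈ 13.3298.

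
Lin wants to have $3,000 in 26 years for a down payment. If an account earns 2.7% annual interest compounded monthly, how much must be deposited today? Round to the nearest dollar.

Growth factor = (1 + 0.00225)^312 ≈ 2.016193711.
P = 3,000/2.016193711 ≈ 1,487.9523.

$1,488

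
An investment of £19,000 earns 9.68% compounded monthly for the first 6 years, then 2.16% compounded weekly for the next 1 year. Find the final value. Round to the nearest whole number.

£34,623

After 6 years at 9.68%: 19,000 × 1.7833078137 ≈ 33,882.8485.
Then 1 years at 2.16%: 33,882.8485 × 1.0218303859 ≈ 34,622.5241.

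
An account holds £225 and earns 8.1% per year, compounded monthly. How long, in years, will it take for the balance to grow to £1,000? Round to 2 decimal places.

18.48 years

(1 + 0.00675)^(12t) = 1,000/225 = 4.4444.
12t·ln(1 + 0.00675) = ln(4.4444); 12t = 1.4917/0.00672732 ≈ 221.7309.
t ≈ 18.4776 years.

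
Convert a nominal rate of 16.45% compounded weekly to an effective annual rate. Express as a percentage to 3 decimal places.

EAR = (1 + 16.45%/52)^52 − 1 = (1 + 0.00316346)^52 − 1.
(1 + 0.00316346)^52 ≈ 1.178498, so EAR ≈ 17.84975%.

17.850%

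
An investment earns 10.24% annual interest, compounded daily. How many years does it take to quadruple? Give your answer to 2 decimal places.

13.54 years

(1 + 0.000280548)^(365t) = 4.
365t = ln 4 / ln(1 + 0.000280548) ≈ 1.3863/0.000280509 ≈ 4942.0744.
t ≈ 13.5399.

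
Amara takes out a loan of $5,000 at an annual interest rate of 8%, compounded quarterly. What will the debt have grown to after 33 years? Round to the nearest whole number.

Growth factor = (1 + 0.02)^132 ≈ 13.652829685.
A ≈ 5,000 × 13.652829685 ≈ 68,264.1484.

$68,264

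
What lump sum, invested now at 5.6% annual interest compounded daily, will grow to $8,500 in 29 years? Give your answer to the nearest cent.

Growth factor = (1 + 0.056/365)^10585 ≈ 5.072711219.
P = 8,500/5.072711219 ≈ 1,675.6325.

$1,675.63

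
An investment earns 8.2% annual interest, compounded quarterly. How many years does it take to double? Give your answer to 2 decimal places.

(1 + 0.0205)^(4t) = 2.
4t = ln 2 / ln(1 + 0.0205) ≈ 0.69315/0.0202927 ≈ 34.1575.
t ≈ 8.5394.

8.54 years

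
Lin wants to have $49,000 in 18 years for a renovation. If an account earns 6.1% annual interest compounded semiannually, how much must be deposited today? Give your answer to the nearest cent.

$16,613.77

Growth factor = (1 + 0.0305)^36 ≈ 2.949360504.
P = 49,000/2.949360504 ≈ 16,613.7710.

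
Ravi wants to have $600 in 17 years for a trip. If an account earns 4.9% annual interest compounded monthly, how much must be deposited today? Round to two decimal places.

$261.29

Periodic rate = 4.9%/12 = 0.00408333; 204 periods.
P = 600/(1 + 0.049/12)^204 ≈ 600/2.29631097 ≈ 261.2887.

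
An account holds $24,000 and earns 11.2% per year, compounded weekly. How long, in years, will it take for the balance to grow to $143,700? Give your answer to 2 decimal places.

16.00 years

(1 + 0.00215385)^(52t) = 143,700/24,000 = 5.9875.
52t·ln(1 + 0.00215385) = ln(5.9875); 52t = 1.7897/0.00215153 ≈ 831.8146.
t ≈ 15.9964 years.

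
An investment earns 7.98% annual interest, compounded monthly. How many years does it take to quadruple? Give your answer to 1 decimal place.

17.4 years

(1 + 0.00665)^(12t) = 4.
12t = ln 4 / ln(1 + 0.00665) ≈ 1.3863/0.00662799 ≈ 209.1577.
t ≈ 17.4298.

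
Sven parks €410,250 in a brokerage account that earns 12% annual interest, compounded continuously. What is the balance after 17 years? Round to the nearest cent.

A = P·e^(rt) = 410,250·e^(0.12·17) = 410,250·e^2.04.
e^2.04 ≈ 7.690609198879, so A ≈ 3,155,072.4238.

€3,155,072.42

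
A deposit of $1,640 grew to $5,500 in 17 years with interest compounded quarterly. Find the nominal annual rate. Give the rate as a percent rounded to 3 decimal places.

(1 + r/4)^68 = 5,500/1,640 = 3.35366.
1 + r/4 = 3.35366^(1/68) ≈ 1.017954, so r/4 ≈ 0.0179542.
r ≈ 4·0.0179542 = 7.18166%.

7.182%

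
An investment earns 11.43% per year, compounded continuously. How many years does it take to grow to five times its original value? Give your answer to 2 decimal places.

e^(0.1143t) = 5, so 0.1143t = ln 5 ≈ 1.6094.
t ≈ 1.6094/0.1143 ≈ 14.0808.

14.08 years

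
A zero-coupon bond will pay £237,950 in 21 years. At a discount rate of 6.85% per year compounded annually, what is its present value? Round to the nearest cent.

£59,186.23

Growth factor = (1 + 0.0685)^21 ≈ 4.02036104714.
P = 237,950/4.02036104714 ≈ 59,186.2266.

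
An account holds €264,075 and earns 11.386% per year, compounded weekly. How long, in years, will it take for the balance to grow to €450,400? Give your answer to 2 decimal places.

4.69 years

We need (1 + 0.00218962)^(52t) = 1.7056, so 52t = ln 1.7056 / ln 1.00219 ≈ 244.1010.
t ≈ 244.1010/52 = 4.6942 years.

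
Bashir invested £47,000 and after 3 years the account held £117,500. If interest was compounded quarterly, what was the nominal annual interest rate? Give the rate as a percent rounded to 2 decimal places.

31.74%

(1 + r/4)^12 = 117,500/47,000 = 2.5.
1 + r/4 = 2.5^(1/12) ≈ 1.079348, so r/4 ≈ 0.0793484.
r ≈ 4·0.0793484 = 31.73938%.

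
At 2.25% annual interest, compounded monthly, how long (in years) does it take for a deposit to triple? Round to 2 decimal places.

(1 + 0.001875)^(12t) = 3.
12t = ln 3 / ln(1 + 0.001875) ≈ 1.0986/0.00187324 ≈ 586.4757.
t ≈ 48.8730.

48.87 years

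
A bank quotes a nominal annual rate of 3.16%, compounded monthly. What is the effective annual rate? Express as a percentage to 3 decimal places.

EAR = (1 + 3.16%/12)^12 − 1 = (1 + 0.00263333)^12 − 1.
(1 + 0.00263333)^12 ≈ 1.032062, so EAR ≈ 3.20617%.

3.206%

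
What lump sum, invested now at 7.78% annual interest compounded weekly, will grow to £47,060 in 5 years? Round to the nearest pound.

Growth factor = (1 + 0.0778/52)^260 ≈ 1.4750756668.
P = 47,060/1.4750756668 ≈ 31,903.4481.

£31,903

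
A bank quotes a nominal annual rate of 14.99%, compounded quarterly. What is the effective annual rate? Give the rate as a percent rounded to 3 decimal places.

One year is 4 periods at 0.037475 each: (1 + 0.037475)^4 ≈ 1.158539.
EAR = 1.158539 − 1 ≈ 15.85387%.

15.854%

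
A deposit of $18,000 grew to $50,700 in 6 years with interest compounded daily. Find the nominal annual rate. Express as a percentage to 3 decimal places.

17.263%

The 2190-period growth factor is 50,700/18,000 = 2.81667.
r/365 = 2.81667^(1/2190) − 1 ≈ 0.000472968, so r ≈ 365·0.000472968 = 17.26332%.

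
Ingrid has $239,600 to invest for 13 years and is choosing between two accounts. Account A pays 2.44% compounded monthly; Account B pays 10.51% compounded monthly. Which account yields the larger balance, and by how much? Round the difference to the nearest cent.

A: (1 + 0.0244/12)^156 ≈ 1.37283500694, so 239,600 × 1.37283500694 ≈ 328,931.2677.
B: (1 + 0.1051/12)^156 ≈ 3.89756286839, so 239,600 × 3.89756286839 ≈ 933,856.0633.
Difference ≈ 604,924.7956 in favor of B.

Account B, by $604,924.80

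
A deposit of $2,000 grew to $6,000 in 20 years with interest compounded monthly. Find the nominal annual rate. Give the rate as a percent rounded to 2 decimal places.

The 240-period growth factor is 6,000/2,000 = 3.
r/12 = 3^(1/240) − 1 ≈ 0.00458804, so r ≈ 12·0.00458804 = 5.50565%.

5.51%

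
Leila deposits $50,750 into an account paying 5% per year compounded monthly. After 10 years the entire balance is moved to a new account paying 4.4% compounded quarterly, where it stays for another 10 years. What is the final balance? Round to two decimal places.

$129,472.75

Phase 1: 50,750·(1 + 0.05/12)^120 ≈ 83,585.7320.
Phase 2: 83,585.7320·(1 + 0.011)^40 ≈ 129,472.7504.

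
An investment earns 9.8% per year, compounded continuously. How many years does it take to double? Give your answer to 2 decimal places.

7.07 years

e^(0.098t) = 2, so 0.098t = ln 2 ≈ 0.69315.
t ≈ 0.69315/0.098 ≈ 7.0729.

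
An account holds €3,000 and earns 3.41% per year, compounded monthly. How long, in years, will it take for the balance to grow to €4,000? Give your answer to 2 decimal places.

We need (1 + 0.00284167)^(12t) = 1.3333, so 12t = ln 1.3333 / ln 1.002842 ≈ 101.3809.
t ≈ 101.3809/12 = 8.4484 years.

8.45 years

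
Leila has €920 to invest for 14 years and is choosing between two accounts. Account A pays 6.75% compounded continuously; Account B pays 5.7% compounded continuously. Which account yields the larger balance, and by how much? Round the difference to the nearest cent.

Account A, by €323.58

Account A growth factor: e^(0.0675·14) = e^0.945 ≈ 2.572813379; balance ≈ 2,366.9883.
Account B growth factor: e^(0.057·14) = e^0.798 ≈ 2.221094295; balance ≈ 2,043.4068.
Account A is larger by 323.5816.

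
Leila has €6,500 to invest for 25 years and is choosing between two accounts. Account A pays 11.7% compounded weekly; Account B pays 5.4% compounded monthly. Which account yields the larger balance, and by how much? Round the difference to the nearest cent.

Account A, by €95,727.70

Account A growth factor: (1 + 0.00225)^1300 ≈ 18.5731000979; balance ≈ 120,725.1506.
Account B growth factor: (1 + 0.0045)^300 ≈ 3.8457613042; balance ≈ 24,997.4485.
Account A is larger by 95,727.7022.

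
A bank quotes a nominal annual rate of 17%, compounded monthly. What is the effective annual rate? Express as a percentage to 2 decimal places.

EAR = (1 + 17%/12)^12 − 1 = (1 + 0.0141667)^12 − 1.
(1 + 0.0141667)^12 ≈ 1.183892, so EAR ≈ 18.38917%.

18.39%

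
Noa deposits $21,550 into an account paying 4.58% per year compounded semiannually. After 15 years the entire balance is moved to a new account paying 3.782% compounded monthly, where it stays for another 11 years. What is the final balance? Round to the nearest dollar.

$64,392

Phase 1: 21,550·(1 + 0.0229)^30 ≈ 42,505.2557.
Phase 2: 42,505.2557·(1 + 0.03782/12)^132 ≈ 64,392.2656.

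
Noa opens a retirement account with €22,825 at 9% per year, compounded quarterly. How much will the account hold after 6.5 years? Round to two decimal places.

Growth factor = (1 + 0.0225)^26 ≈ 1.7833896163.
A ≈ 22,825 × 1.7833896163 ≈ 40,705.8680.

€40,705.87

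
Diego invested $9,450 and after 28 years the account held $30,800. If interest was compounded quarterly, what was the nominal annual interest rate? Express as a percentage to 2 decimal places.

4.24%

The 112-period growth factor is 30,800/9,450 = 3.25926.
r/4 = 3.25926^(1/112) − 1 ≈ 0.0106049, so r ≈ 4·0.0106049 = 4.24198%.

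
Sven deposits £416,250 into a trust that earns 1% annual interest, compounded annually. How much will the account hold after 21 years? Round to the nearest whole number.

Annual rate = 1% = 0.01; years = 21.
A = 416,250·(1 + 0.01)^21 ≈ 416,250·1.23239194035 ≈ 512,983.1452.

£512,983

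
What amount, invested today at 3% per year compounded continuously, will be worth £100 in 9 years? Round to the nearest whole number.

P = A·e^(−rt) = 100·e^(−0.27).
e^(−0.27) ≈ 0.76337949, so P ≈ 76.3379.

£76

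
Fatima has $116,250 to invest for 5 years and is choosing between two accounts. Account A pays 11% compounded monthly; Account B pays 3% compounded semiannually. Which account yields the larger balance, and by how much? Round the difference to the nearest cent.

Account A, by $66,073.58

Account A growth factor: (1 + 0.11/12)^60 ≈ 1.72891573045; balance ≈ 200,986.4537.
Account B growth factor: (1 + 0.015)^10 ≈ 1.16054082503; balance ≈ 134,912.8709.
Account A is larger by 66,073.5828.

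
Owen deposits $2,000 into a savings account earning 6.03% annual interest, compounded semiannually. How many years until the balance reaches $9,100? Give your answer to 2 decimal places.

(1 + 0.03015)^(2t) = 9,100/2,000 = 4.55.
2t·ln(1 + 0.03015) = ln(4.55); 2t = 1.5151/0.0297044 ≈ 51.0068.
t ≈ 25.5034 years.

25.50 years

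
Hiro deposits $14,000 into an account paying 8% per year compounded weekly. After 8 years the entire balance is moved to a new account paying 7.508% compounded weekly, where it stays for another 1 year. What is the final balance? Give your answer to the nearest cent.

After 8 years at 8%: 14,000 × 1.895548413 ≈ 26,537.6778.
Then 1 years at 7.508%: 26,537.6778 × 1.0779120147 ≈ 28,605.2817.

$28,605.28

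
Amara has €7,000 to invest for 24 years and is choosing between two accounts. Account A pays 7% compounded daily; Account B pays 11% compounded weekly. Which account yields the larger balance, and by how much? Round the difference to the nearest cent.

Account B, by €60,266.45

Account A growth factor: (1 + 0.07/365)^8760 ≈ 5.3646917822; balance ≈ 37,552.8425.
Account B growth factor: (1 + 0.11/52)^1248 ≈ 13.974183952; balance ≈ 97,819.2877.
Account B is larger by 60,266.4452.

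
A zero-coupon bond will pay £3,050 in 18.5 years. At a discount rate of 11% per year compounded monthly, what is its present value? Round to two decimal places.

Growth factor = (1 + 0.11/12)^222 ≈ 7.581639935.
P = 3,050/7.581639935 ≈ 402.2876.

£402.29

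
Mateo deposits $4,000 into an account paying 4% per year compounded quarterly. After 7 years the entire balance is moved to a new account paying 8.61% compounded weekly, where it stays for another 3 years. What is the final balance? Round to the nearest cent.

$6,841.38

Phase 1: 4,000·(1 + 0.01)^28 ≈ 5,285.1639.
Phase 2: 5,285.1639·(1 + 0.0861/52)^156 ≈ 6,841.3838.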